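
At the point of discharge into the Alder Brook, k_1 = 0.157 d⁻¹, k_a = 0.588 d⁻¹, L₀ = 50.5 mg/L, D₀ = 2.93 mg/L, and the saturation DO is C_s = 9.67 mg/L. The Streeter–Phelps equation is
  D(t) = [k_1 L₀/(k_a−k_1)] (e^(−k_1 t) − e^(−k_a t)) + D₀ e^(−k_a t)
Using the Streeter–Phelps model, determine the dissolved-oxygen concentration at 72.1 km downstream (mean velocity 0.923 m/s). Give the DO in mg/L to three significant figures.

DO ≈ 2.80 mg/L

Travel time t = x/v = 72.1 km / (0.923 m/s) = 72100 m / 0.923 m/s = 78110 s = 0.9041 d.
k_1 L₀/(k_a−k_1) = 0.157×50.5/(0.588−0.157) = 7.928/0.4310 = 18.40 mg/L.
e^(−k_1 t) = e^(−0.157×0.9041) = 0.8677; e^(−k_a t) = e^(−0.588×0.9041) = 0.5877.
D = 18.40 × (0.8677 − 0.5877) + 2.93 × 0.5877 = 5.151 + 1.722 = 6.873 mg/L.
DO = C_s − D = 9.67 − 6.873 = 2.797 mg/L.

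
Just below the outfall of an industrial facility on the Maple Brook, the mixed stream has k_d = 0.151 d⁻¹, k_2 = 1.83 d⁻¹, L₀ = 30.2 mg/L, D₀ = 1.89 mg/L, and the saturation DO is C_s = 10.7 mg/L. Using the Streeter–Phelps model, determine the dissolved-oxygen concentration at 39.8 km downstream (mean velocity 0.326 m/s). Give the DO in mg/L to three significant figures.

DO ≈ 8.57 mg/L

Travel time t = x/v = 39.8 km / (0.326 m/s) = 39800 m / 0.326 m/s = 122100 s = 1.413 d.
k_d L₀/(k_2−k_d) = 0.151×30.2/(1.83−0.151) = 4.560/1.679 = 2.716 mg/L.
e^(−k_d t) = e^(−0.151×1.413) = 0.8079; e^(−k_2 t) = e^(−1.83×1.413) = 0.07533.
D = 2.716 × (0.8079 − 0.07533) + 1.89 × 0.07533 = 1.990 + 0.1424 = 2.132 mg/L.
DO = C_s − D = 10.7 − 2.132 = 8.568 mg/L.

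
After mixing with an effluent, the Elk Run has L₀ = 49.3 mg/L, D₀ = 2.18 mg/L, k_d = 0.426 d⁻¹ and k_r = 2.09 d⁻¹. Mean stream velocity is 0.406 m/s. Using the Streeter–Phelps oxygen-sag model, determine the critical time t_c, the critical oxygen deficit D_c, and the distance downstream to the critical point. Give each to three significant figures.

At the critical point dD/dt = 0, so k_d L₀ e^(−k_d t) = k_r D. Substituting D(t) from the Streeter–Phelps equation and solving for t gives
t_c = ln[(k_r/k_d)(1 − D₀(k_r−k_d)/(k_d L₀))] / (k_r−k_d).
Here k_r−k_d = 1.664 d⁻¹ and 1 − D₀(k_r−k_d)/(k_d L₀) = 1 − 2.18×1.664/(0.426×49.3) = 0.8273, so
t_c = ln(4.906 × 0.8273) / 1.664 = 1.401 / 1.664 = 0.8419 d.
L(t_c) = L₀ e^(−k_d t_c) = 49.3 × 0.6986 = 34.44 mg/L, and at the critical point k_r D_c = k_d L, so D_c = (0.426/2.09) × 34.44 = 7.020 mg/L.
x_c = v t_c = 0.406 m/s × 0.8419 d × 86400 s/d = 29530 m ≈ 29.5 km.

t_c ≈ 0.842 d; D_c ≈ 7.02 mg/L; x_c ≈ 29.5 km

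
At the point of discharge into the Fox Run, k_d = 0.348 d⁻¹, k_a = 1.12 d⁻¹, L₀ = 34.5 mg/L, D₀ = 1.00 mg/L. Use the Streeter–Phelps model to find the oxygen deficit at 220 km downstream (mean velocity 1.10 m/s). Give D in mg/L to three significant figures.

Travel time t = x/v = 220 km / (1.10 m/s) = 220000 m / 1.10 m/s = 200000 s = 2.315 d.
k_d L₀/(k_a−k_d) = 0.348×34.5/(1.12−0.348) = 12.01/0.7720 = 15.55 mg/L.
e^(−k_d t) = e^(−0.348×2.315) = 0.4468; e^(−k_a t) = e^(−1.12×2.315) = 0.07483.
D = 15.55 × (0.4468 − 0.07483) + 1.00 × 0.07483 = 5.785 + 0.07483 = 5.860 mg/L.

D ≈ 5.86 mg/L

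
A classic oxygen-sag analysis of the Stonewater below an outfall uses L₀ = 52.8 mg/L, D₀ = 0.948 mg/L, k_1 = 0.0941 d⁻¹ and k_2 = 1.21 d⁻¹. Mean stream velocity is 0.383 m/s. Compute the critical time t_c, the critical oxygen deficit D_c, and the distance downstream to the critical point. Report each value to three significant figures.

t_c ≈ 2.07 d; D_c ≈ 3.38 mg/L; x_c ≈ 68.6 km

At the critical point dD/dt = 0, so k_1 L₀ e^(−k_1 t) = k_2 D. Substituting D(t) from the Streeter–Phelps equation and solving for t gives
t_c = ln[(k_2/k_1)(1 − D₀(k_2−k_1)/(k_1 L₀))] / (k_2−k_1).
Here k_2−k_1 = 1.116 d⁻¹ and 1 − D₀(k_2−k_1)/(k_1 L₀) = 1 − 0.948×1.116/(0.0941×52.8) = 0.7871, so
t_c = ln(12.86 × 0.7871) / 1.116 = 2.315 / 1.116 = 2.074 d.
L(t_c) = L₀ e^(−k_1 t_c) = 52.8 × 0.8227 = 43.44 mg/L, and at the critical point k_2 D_c = k_1 L, so D_c = (0.0941/1.21) × 43.44 = 3.378 mg/L.
x_c = v t_c = 0.383 m/s × 2.074 d × 86400 s/d = 68640 m ≈ 68.6 km.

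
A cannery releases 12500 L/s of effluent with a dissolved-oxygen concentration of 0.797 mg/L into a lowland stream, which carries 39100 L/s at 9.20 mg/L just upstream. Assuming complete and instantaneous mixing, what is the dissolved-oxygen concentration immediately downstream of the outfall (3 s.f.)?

Flow-weighted mixing: C = (Q_r C_r + Q_w C_w)/(Q_r + Q_w)
= (39100×9.20 + 12500×0.797)/(39100 + 12500) = 369700/51600 = 7.164 mg/L.

7.16 mg/L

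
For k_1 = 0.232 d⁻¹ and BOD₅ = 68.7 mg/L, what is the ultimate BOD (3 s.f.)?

L₀ ≈ 100 mg/L

BOD₅ = L₀(1 − e^(−5k_1)) ⇒ L₀ = BOD₅ / (1 − e^(−5×0.232))
= 68.7 / (1 − 0.3135) = 68.7 / 0.6865 = 100.1 mg/L.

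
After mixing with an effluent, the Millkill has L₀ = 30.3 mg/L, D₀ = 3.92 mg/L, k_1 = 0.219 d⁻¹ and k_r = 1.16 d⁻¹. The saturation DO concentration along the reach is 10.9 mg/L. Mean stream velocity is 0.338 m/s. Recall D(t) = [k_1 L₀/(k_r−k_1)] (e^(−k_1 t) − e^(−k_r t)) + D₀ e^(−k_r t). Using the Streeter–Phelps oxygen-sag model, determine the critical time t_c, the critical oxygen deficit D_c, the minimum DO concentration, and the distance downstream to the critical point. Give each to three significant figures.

t_c ≈ 0.909 d; D_c ≈ 4.69 mg/L; min DO ≈ 6.21 mg/L; x_c ≈ 26.5 km

At the critical point dD/dt = 0, so k_1 L₀ e^(−k_1 t) = k_r D. Substituting D(t) from the Streeter–Phelps equation and solving for t gives
t_c = ln[(k_r/k_1)(1 − D₀(k_r−k_1)/(k_1 L₀))] / (k_r−k_1).
Here k_r−k_1 = 0.9410 d⁻¹ and 1 − D₀(k_r−k_1)/(k_1 L₀) = 1 − 3.92×0.9410/(0.219×30.3) = 0.4441, so
t_c = ln(5.297 × 0.4441) / 0.9410 = 0.8554 / 0.9410 = 0.9091 d.
L(t_c) = L₀ e^(−k_1 t_c) = 30.3 × 0.8195 = 24.83 mg/L, and at the critical point k_r D_c = k_1 L, so D_c = (0.219/1.16) × 24.83 = 4.688 mg/L.
Minimum DO = C_s − D_c = 10.9 − 4.688 = 6.212 mg/L.
x_c = v t_c = 0.338 m/s × 0.9091 d × 86400 s/d = 26550 m ≈ 26.5 km.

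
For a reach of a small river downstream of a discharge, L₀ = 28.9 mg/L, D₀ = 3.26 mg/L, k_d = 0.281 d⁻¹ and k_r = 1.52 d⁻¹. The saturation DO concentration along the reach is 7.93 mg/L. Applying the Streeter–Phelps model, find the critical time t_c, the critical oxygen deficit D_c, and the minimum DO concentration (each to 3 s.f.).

At the critical point dD/dt = 0, so k_d L₀ e^(−k_d t) = k_r D. Substituting D(t) from the Streeter–Phelps equation and solving for t gives
t_c = ln[(k_r/k_d)(1 − D₀(k_r−k_d)/(k_d L₀))] / (k_r−k_d).
Here k_r−k_d = 1.239 d⁻¹ and 1 − D₀(k_r−k_d)/(k_d L₀) = 1 − 3.26×1.239/(0.281×28.9) = 0.5026, so
t_c = ln(5.409 × 0.5026) / 1.239 = 1.000 / 1.239 = 0.8073 d.
L(t_c) = L₀ e^(−k_d t_c) = 28.9 × 0.7970 = 23.03 mg/L, and at the critical point k_r D_c = k_d L, so D_c = (0.281/1.52) × 23.03 = 4.258 mg/L.
Minimum DO = C_s − D_c = 7.93 − 4.258 = 3.672 mg/L.

t_c ≈ 0.807 d; D_c ≈ 4.26 mg/L; min DO ≈ 3.67 mg/L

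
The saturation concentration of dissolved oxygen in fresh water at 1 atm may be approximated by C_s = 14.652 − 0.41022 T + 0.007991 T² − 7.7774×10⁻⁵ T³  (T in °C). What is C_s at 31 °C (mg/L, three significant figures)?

C_s = 14.652 − 0.41022×31 + 0.007991×31² − 7.7774×10⁻⁵×31³ = 7.298 mg/L.

C_s ≈ 7.30 mg/L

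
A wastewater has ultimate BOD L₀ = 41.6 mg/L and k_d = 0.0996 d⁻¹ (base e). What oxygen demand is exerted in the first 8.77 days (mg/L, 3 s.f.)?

y ≈ 24.2 mg/L

y_t = L₀(1 − e^(−k_d t)) = 41.6 × (1 − e^(−0.0996×8.77))
= 41.6 × (1 − 0.4175) = 41.6 × 0.5825 = 24.23 mg/L.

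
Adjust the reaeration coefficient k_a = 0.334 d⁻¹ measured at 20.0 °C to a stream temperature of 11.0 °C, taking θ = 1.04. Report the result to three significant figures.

k_a ≈ 0.235 d⁻¹

k_a(T₂) = k_a(T₁) · θ^(T₂−T₁) = 0.334 × 1.04^(11.0−20.0)
= 0.334 × 1.04^-9.00 = 0.334 × 0.7026 = 0.2347 d⁻¹.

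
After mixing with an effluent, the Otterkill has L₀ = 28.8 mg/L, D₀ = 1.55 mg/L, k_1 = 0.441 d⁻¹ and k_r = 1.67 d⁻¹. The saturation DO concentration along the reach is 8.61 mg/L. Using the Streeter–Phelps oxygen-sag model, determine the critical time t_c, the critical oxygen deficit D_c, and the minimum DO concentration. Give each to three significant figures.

t_c ≈ 0.951 d; D_c ≈ 5.00 mg/L; min DO ≈ 3.61 mg/L

With k_r/k_1 = 3.787 and 1 − D₀(k_r−k_1)/(k_1 L₀) = 0.8500,
t_c = ln(3.787 × 0.8500) / (1.67 − 0.441) = ln(3.219) / 1.229 = 1.169/1.229 = 0.9512 d.
D_c = (k_1/k_r) L₀ e^(−k_1 t_c) = (0.441/1.67) × 28.8 × e^(−0.441×0.9512) = 0.2641 × 28.8 × 0.6574 = 5.000 mg/L.
Minimum DO = C_s − D_c = 8.61 − 5.000 = 3.610 mg/L.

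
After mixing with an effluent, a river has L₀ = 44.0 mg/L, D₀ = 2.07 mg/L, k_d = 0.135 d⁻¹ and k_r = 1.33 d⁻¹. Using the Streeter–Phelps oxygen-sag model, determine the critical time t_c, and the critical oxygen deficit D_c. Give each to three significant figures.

With k_r/k_d = 9.852 and 1 − D₀(k_r−k_d)/(k_d L₀) = 0.5836,
t_c = ln(9.852 × 0.5836) / (1.33 − 0.135) = ln(5.749) / 1.195 = 1.749/1.195 = 1.464 d.
L(t_c) = L₀ e^(−k_d t_c) = 44.0 × 0.8207 = 36.11 mg/L, and at the critical point k_r D_c = k_d L, so D_c = (0.135/1.33) × 36.11 = 3.665 mg/L.

t_c ≈ 1.46 d; D_c ≈ 3.67 mg/L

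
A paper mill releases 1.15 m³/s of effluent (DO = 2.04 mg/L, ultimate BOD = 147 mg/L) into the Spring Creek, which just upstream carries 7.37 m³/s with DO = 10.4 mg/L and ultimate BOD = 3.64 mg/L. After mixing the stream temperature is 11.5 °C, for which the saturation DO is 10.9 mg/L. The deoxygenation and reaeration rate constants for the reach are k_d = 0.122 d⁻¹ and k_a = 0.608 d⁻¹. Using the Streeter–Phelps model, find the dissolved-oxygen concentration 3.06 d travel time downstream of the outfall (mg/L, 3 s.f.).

DO ≈ 7.57 mg/L

Mixed DO = (7.37×10.4 + 1.15×2.04)/(7.37+1.15) = 78.99/8.520 = 9.272 mg/L.
Mixed L₀ = (7.37×3.64 + 1.15×147)/(8.520) = 195.9/8.520 = 22.99 mg/L.
Initial deficit D₀ = C_s − DO₀ = 10.9 − 9.272 = 1.628 mg/L.
D(3.06) = [0.122×22.99/(0.608−0.122)](e^(−0.122×3.06) − e^(−0.608×3.06)) + 1.628 e^(−0.608×3.06)
= 5.771 × (0.6884 − 0.1556) + 1.628 × 0.1556 = 3.329 mg/L.
DO = 10.9 − 3.329 = 7.571 mg/L.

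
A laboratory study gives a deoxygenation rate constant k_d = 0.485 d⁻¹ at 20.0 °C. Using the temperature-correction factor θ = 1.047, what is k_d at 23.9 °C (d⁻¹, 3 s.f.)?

k_d(T₂) = k_d(T₁) · θ^(T₂−T₁) = 0.485 × 1.047^(23.9−20.0)
= 0.485 × 1.047^3.90 = 0.485 × 1.196 = 0.5801 d⁻¹.

k_d ≈ 0.580 d⁻¹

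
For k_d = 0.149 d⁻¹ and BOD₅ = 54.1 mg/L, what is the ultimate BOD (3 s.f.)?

L₀ ≈ 103 mg/L

BOD₅ = L₀(1 − e^(−5k_d)) ⇒ L₀ = BOD₅ / (1 − e^(−5×0.149))
= 54.1 / (1 − 0.4747) = 54.1 / 0.5253 = 103.0 mg/L.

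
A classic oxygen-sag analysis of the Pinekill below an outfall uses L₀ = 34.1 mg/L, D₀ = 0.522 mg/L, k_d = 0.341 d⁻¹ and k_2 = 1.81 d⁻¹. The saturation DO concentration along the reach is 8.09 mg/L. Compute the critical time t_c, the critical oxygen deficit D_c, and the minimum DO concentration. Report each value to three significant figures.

t_c ≈ 1.09 d; D_c ≈ 4.43 mg/L; min DO ≈ 3.66 mg/L

t_c = [1/(k_2−k_d)] ln[(k_2/k_d)(1 − D₀(k_2−k_d)/(k_d L₀))]
= [1/(1.81−0.341)] ln[(1.81/0.341)(1 − 0.522×1.469/(0.341×34.1))]
= (1/1.469) ln[5.308 × 0.9341] = 0.6807 × ln(4.958) = 0.6807 × 1.601 = 1.090 d.
D_c = (k_d/k_2) L₀ e^(−k_d t_c) = (0.341/1.81) × 34.1 × e^(−0.341×1.090) = 0.1884 × 34.1 × 0.6896 = 4.430 mg/L.
Minimum DO = C_s − D_c = 8.09 − 4.430 = 3.660 mg/L.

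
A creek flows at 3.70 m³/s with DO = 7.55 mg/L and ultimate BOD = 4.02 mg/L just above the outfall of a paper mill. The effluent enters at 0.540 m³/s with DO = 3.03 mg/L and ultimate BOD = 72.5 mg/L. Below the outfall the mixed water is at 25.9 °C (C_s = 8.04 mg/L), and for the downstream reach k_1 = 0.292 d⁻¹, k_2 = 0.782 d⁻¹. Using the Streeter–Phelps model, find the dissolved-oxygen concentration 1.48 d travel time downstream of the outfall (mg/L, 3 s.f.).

Mixed DO = (3.70×7.55 + 0.540×3.03)/(3.70+0.540) = 29.57/4.240 = 6.974 mg/L.
Mixed L₀ = (3.70×4.02 + 0.540×72.5)/(4.240) = 54.02/4.240 = 12.74 mg/L.
Initial deficit D₀ = C_s − DO₀ = 8.04 − 6.974 = 1.066 mg/L.
D(1.48) = [0.292×12.74/(0.782−0.292)](e^(−0.292×1.48) − e^(−0.782×1.48)) + 1.066 e^(−0.782×1.48)
= 7.593 × (0.6491 − 0.3143) + 1.066 × 0.3143 = 2.877 mg/L.
DO = 8.04 − 2.877 = 5.163 mg/L.

DO ≈ 5.16 mg/L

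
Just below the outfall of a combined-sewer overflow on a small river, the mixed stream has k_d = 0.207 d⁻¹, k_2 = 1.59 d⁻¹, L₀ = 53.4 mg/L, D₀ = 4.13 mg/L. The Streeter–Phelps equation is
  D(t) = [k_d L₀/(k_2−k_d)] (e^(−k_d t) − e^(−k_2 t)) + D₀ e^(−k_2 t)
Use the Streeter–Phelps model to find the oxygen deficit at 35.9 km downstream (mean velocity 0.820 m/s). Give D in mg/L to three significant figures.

D ≈ 5.47 mg/L

Travel time t = x/v = 35.9 km / (0.820 m/s) = 35900 m / 0.820 m/s = 43780 s = 0.5067 d.
k_d L₀/(k_2−k_d) = 0.207×53.4/(1.59−0.207) = 11.05/1.383 = 7.993 mg/L.
e^(−k_d t) = e^(−0.207×0.5067) = 0.9004; e^(−k_2 t) = e^(−1.59×0.5067) = 0.4468.
D = 7.993 × (0.9004 − 0.4468) + 4.13 × 0.4468 = 3.626 + 1.845 = 5.471 mg/L.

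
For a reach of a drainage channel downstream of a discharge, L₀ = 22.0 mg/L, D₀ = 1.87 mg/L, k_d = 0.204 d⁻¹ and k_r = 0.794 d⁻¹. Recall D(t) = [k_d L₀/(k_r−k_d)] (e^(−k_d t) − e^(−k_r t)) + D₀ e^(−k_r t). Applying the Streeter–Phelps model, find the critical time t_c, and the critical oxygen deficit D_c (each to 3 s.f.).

With k_r/k_d = 3.892 and 1 − D₀(k_r−k_d)/(k_d L₀) = 0.7542,
t_c = ln(3.892 × 0.7542) / (0.794 − 0.204) = ln(2.935) / 0.5900 = 1.077/0.5900 = 1.825 d.
L(t_c) = L₀ e^(−k_d t_c) = 22.0 × 0.6891 = 15.16 mg/L, and at the critical point k_r D_c = k_d L, so D_c = (0.204/0.794) × 15.16 = 3.895 mg/L.

t_c ≈ 1.83 d; D_c ≈ 3.90 mg/L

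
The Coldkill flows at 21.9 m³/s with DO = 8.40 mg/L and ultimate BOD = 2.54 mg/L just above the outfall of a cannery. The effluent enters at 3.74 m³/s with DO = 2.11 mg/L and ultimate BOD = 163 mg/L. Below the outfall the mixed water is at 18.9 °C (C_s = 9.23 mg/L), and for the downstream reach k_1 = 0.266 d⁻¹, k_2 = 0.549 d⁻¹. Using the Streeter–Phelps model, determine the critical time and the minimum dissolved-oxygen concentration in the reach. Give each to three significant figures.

Mixed DO = (21.9×8.40 + 3.74×2.11)/(21.9+3.74) = 191.9/25.64 = 7.483 mg/L.
Mixed L₀ = (21.9×2.54 + 3.74×163)/(25.64) = 665.2/25.64 = 25.95 mg/L.
Initial deficit D₀ = C_s − DO₀ = 9.23 − 7.483 = 1.747 mg/L.
t_c = (1/0.2830) ln[(0.549/0.266)(1 − 1.747×0.2830/(0.266×25.95))] = 3.534 × ln(1.916) = 2.298 d.
D_c = (0.266/0.549) × 25.95 × e^(−0.266×2.298) = 0.4845 × 25.95 × 0.5427 = 6.822 mg/L.
Minimum DO = 9.23 − 6.822 = 2.408 mg/L.

t_c ≈ 2.30 d; minimum DO ≈ 2.41 mg/L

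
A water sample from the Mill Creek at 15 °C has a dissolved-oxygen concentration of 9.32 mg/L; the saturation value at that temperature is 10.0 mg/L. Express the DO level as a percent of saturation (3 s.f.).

93.2 % saturation

% saturation = C/C_s × 100 = 9.32/10.0 × 100 = 93.2 %.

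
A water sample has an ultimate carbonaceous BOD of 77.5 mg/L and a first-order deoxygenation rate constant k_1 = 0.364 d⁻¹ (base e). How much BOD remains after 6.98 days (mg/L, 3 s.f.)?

L ≈ 6.11 mg/L

L_t = L₀ e^(−k_1 t) = 77.5 × e^(−0.364×6.98) = 77.5 × 0.07881 = 6.108 mg/L.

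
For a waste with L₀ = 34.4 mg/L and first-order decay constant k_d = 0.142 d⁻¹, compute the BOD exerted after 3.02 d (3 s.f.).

y_t = L₀(1 − e^(−k_d t)) = 34.4 × (1 − e^(−0.142×3.02))
= 34.4 × (1 − 0.6513) = 34.4 × 0.3487 = 12.00 mg/L.

y ≈ 12.0 mg/L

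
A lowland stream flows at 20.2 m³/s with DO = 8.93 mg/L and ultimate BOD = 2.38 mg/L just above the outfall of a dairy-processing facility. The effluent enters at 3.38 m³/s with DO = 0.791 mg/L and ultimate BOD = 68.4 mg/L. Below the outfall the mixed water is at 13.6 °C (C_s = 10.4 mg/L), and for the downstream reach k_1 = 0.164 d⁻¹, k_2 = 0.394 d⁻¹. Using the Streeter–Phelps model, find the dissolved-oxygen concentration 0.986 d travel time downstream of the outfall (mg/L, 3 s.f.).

Mixed DO = (20.2×8.93 + 3.38×0.791)/(20.2+3.38) = 183.1/23.58 = 7.763 mg/L.
Mixed L₀ = (20.2×2.38 + 3.38×68.4)/(23.58) = 279.3/23.58 = 11.84 mg/L.
Initial deficit D₀ = C_s − DO₀ = 10.4 − 7.763 = 2.637 mg/L.
D(0.986) = [0.164×11.84/(0.394−0.164)](e^(−0.164×0.986) − e^(−0.394×0.986)) + 2.637 e^(−0.394×0.986)
= 8.445 × (0.8507 − 0.6781) + 2.637 × 0.6781 = 3.246 mg/L.
DO = 10.4 − 3.246 = 7.154 mg/L.

DO ≈ 7.15 mg/L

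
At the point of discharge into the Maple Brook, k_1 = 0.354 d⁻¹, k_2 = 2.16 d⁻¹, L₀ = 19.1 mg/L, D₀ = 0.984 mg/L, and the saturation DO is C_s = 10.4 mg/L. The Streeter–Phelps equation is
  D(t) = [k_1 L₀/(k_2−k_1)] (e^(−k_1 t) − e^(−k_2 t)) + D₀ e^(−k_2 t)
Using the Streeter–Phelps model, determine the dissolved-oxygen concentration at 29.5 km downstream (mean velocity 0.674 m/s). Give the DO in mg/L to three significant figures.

Travel time t = x/v = 29.5 km / (0.674 m/s) = 29500 m / 0.674 m/s = 43770 s = 0.5066 d.
k_1 L₀/(k_2−k_1) = 0.354×19.1/(2.16−0.354) = 6.761/1.806 = 3.744 mg/L.
e^(−k_1 t) = e^(−0.354×0.5066) = 0.8358; e^(−k_2 t) = e^(−2.16×0.5066) = 0.3348.
D = 3.744 × (0.8358 − 0.3348) + 0.984 × 0.3348 = 1.876 + 0.3294 = 2.205 mg/L.
DO = C_s − D = 10.4 − 2.205 = 8.195 mg/L.

DO ≈ 8.19 mg/L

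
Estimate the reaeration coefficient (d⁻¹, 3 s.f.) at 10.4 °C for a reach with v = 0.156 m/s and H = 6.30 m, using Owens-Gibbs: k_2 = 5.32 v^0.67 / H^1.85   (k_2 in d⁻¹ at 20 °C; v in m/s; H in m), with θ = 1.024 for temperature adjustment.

k_2 ≈ 0.0405 d⁻¹

k_2(20) = 5.32 × 0.156^0.67 / 6.30^1.85 = 5.32 × 0.2880 / 30.11 = 0.05088 d⁻¹.
k_2(10.4) = 0.05088 × 1.024^(10.4−20) = 0.05088 × 0.7964 = 0.04052 d⁻¹.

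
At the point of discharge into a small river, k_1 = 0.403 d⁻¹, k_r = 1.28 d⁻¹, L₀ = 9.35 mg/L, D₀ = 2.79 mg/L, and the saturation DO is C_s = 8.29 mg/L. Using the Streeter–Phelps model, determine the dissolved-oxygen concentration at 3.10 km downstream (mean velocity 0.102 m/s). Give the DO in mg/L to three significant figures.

DO ≈ 5.52 mg/L

Travel time t = x/v = 3.10 km / (0.102 m/s) = 3100 m / 0.102 m/s = 30390 s = 0.3518 d.
k_1 L₀/(k_r−k_1) = 0.403×9.35/(1.28−0.403) = 3.768/0.8770 = 4.297 mg/L.
e^(−k_1 t) = e^(−0.403×0.3518) = 0.8678; e^(−k_r t) = e^(−1.28×0.3518) = 0.6375.
D = 4.297 × (0.8678 − 0.6375) + 2.79 × 0.6375 = 0.9898 + 1.779 = 2.768 mg/L.
DO = C_s − D = 8.29 − 2.768 = 5.522 mg/L.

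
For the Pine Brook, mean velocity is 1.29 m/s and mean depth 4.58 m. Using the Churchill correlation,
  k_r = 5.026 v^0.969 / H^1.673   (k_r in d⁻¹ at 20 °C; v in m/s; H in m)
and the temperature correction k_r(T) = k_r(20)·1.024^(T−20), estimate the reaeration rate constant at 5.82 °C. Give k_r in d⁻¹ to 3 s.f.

k_r(20) = 5.026 × 1.29^0.969 / 4.58^1.673 = 5.026 × 1.280 / 12.75 = 0.5044 d⁻¹.
k_r(5.82) = 0.5044 × 1.024^(5.82−20) = 0.5044 × 0.7144 = 0.3603 d⁻¹.

k_r ≈ 0.360 d⁻¹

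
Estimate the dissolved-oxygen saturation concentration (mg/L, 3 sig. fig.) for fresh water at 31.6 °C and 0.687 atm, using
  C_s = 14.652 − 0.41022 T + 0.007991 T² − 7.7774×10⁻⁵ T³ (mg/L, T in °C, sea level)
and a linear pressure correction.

C_s ≈ 4.96 mg/L

At sea level: C_s = 14.652 − 0.41022×31.6 + 0.007991×31.6² − 7.7774×10⁻⁵×31.6³ = 7.214 mg/L.
Pressure correction: C_s' = 7.214 × 0.687 = 4.956 mg/L.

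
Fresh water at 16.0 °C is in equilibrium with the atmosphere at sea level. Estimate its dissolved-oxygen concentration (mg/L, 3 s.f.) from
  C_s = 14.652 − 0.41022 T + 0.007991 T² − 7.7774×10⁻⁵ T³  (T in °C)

C_s ≈ 9.82 mg/L

C_s = 14.652 − 0.41022×16.0 + 0.007991×16.0² − 7.7774×10⁻⁵×16.0³ = 9.816 mg/L.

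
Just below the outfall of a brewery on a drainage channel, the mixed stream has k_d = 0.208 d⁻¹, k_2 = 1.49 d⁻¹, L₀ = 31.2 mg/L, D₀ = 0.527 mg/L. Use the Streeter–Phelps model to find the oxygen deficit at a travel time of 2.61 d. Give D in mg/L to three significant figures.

k_d L₀/(k_2−k_d) = 0.208×31.2/(1.49−0.208) = 6.490/1.282 = 5.062 mg/L.
e^(−k_d t) = e^(−0.208×2.610) = 0.5811; e^(−k_2 t) = e^(−1.49×2.610) = 0.02047.
D = 5.062 × (0.5811 − 0.02047) + 0.527 × 0.02047 = 2.838 + 0.01079 = 2.849 mg/L.

D ≈ 2.85 mg/L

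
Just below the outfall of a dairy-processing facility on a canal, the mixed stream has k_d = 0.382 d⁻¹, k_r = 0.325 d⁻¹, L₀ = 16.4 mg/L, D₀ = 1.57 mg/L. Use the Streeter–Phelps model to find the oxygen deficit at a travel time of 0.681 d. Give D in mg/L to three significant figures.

D ≈ 4.61 mg/L

k_d L₀/(k_r−k_d) = 0.382×16.4/(0.325−0.382) = 6.265/-0.05700 = -109.9 mg/L.
e^(−k_d t) = e^(−0.382×0.6810) = 0.7709; e^(−k_r t) = e^(−0.325×0.6810) = 0.8015.
D = -109.9 × (0.7709 − 0.8015) + 1.57 × 0.8015 = 3.354 + 1.258 = 4.612 mg/L.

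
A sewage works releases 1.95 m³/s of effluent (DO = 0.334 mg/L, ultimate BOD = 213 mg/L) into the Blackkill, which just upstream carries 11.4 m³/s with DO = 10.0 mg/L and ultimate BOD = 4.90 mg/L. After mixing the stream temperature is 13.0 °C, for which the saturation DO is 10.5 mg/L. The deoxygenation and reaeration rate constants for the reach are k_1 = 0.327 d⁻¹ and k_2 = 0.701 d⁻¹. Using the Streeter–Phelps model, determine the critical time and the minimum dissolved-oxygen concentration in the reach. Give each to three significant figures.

t_c ≈ 1.87 d; minimum DO ≈ 1.56 mg/L

Mixed DO = (11.4×10.0 + 1.95×0.334)/(11.4+1.95) = 114.7/13.35 = 8.588 mg/L.
Mixed L₀ = (11.4×4.90 + 1.95×213)/(13.35) = 471.2/13.35 = 35.30 mg/L.
Initial deficit D₀ = C_s − DO₀ = 10.5 − 8.588 = 1.912 mg/L.
t_c = (1/0.3740) ln[(0.701/0.327)(1 − 1.912×0.3740/(0.327×35.30))] = 2.674 × ln(2.011) = 1.868 d.
D_c = (0.327/0.701) × 35.30 × e^(−0.327×1.868) = 0.4665 × 35.30 × 0.5429 = 8.939 mg/L.
Minimum DO = 10.5 − 8.939 = 1.561 mg/L.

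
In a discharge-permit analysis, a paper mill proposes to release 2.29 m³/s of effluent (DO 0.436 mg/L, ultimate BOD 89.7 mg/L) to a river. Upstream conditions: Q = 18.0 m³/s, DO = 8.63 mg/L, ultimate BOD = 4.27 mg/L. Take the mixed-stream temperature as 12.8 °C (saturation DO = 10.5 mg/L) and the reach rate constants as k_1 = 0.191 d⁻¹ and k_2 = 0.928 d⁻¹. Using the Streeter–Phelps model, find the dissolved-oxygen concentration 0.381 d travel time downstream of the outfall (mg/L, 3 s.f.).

DO ≈ 7.72 mg/L

Mixed DO = (18.0×8.63 + 2.29×0.436)/(18.0+2.29) = 156.3/20.29 = 7.705 mg/L.
Mixed L₀ = (18.0×4.27 + 2.29×89.7)/(20.29) = 282.3/20.29 = 13.91 mg/L.
Initial deficit D₀ = C_s − DO₀ = 10.5 − 7.705 = 2.795 mg/L.
D(0.381) = [0.191×13.91/(0.928−0.191)](e^(−0.191×0.381) − e^(−0.928×0.381)) + 2.795 e^(−0.928×0.381)
= 3.605 × (0.9298 − 0.7022) + 2.795 × 0.7022 = 2.783 mg/L.
DO = 10.5 − 2.783 = 7.717 mg/L.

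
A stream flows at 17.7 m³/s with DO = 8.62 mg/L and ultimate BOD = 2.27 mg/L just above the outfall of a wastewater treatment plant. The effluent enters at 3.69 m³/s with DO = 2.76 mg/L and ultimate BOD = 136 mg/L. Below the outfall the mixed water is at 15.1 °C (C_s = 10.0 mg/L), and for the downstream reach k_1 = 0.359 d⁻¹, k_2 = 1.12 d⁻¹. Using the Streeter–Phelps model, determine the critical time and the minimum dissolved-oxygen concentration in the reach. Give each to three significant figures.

Mixed DO = (17.7×8.62 + 3.69×2.76)/(17.7+3.69) = 162.8/21.39 = 7.609 mg/L.
Mixed L₀ = (17.7×2.27 + 3.69×136)/(21.39) = 542.0/21.39 = 25.34 mg/L.
Initial deficit D₀ = C_s − DO₀ = 10.0 − 7.609 = 2.391 mg/L.
t_c = (1/0.7610) ln[(1.12/0.359)(1 − 2.391×0.7610/(0.359×25.34))] = 1.314 × ln(2.496) = 1.202 d.
D_c = (0.359/1.12) × 25.34 × e^(−0.359×1.202) = 0.3205 × 25.34 × 0.6496 = 5.276 mg/L.
Minimum DO = 10.0 − 5.276 = 4.724 mg/L.

t_c ≈ 1.20 d; minimum DO ≈ 4.72 mg/L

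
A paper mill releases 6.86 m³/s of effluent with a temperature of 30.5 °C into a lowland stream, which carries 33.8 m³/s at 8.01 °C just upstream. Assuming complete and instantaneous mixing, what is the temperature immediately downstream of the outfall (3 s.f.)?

11.8 °C

Flow-weighted mixing: C = (Q_r C_r + Q_w C_w)/(Q_r + Q_w)
= (33.8×8.01 + 6.86×30.5)/(33.8 + 6.86) = 480.0/40.66 = 11.80 °C.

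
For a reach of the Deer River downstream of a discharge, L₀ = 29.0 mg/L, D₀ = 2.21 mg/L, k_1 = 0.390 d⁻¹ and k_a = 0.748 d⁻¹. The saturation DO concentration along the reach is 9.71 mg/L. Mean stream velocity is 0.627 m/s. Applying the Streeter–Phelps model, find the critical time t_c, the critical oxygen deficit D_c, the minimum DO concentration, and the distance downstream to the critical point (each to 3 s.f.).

With k_a/k_1 = 1.918 and 1 − D₀(k_a−k_1)/(k_1 L₀) = 0.9300,
t_c = ln(1.918 × 0.9300) / (0.748 − 0.390) = ln(1.784) / 0.3580 = 0.5787/0.3580 = 1.617 d.
L(t_c) = L₀ e^(−k_1 t_c) = 29.0 × 0.5323 = 15.44 mg/L, and at the critical point k_a D_c = k_1 L, so D_c = (0.390/0.748) × 15.44 = 8.049 mg/L.
Minimum DO = C_s − D_c = 9.71 − 8.049 = 1.661 mg/L.
x_c = v t_c = 0.627 m/s × 1.617 d × 86400 s/d = 87570 m ≈ 87.6 km.

t_c ≈ 1.62 d; D_c ≈ 8.05 mg/L; min DO ≈ 1.66 mg/L; x_c ≈ 87.6 km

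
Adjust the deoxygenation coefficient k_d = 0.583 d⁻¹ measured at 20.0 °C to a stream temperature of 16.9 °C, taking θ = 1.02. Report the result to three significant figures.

k_d(T₂) = k_d(T₁) · θ^(T₂−T₁) = 0.583 × 1.02^(16.9−20.0)
= 0.583 × 1.02^-3.10 = 0.583 × 0.9405 = 0.5483 d⁻¹.

k_d ≈ 0.548 d⁻¹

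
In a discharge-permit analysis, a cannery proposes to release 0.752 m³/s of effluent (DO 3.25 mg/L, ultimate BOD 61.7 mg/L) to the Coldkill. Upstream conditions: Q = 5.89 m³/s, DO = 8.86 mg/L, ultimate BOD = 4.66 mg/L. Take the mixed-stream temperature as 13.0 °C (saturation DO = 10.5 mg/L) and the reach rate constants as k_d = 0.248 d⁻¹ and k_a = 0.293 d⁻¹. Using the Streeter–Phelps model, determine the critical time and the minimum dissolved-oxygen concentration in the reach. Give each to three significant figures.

Mixed DO = (5.89×8.86 + 0.752×3.25)/(5.89+0.752) = 54.63/6.642 = 8.225 mg/L.
Mixed L₀ = (5.89×4.66 + 0.752×61.7)/(6.642) = 73.85/6.642 = 11.12 mg/L.
Initial deficit D₀ = C_s − DO₀ = 10.5 − 8.225 = 2.275 mg/L.
t_c = (1/0.04500) ln[(0.293/0.248)(1 − 2.275×0.04500/(0.248×11.12))] = 22.22 × ln(1.138) = 2.865 d.
D_c = (0.248/0.293) × 11.12 × e^(−0.248×2.865) = 0.8464 × 11.12 × 0.4914 = 4.625 mg/L.
Minimum DO = 10.5 − 4.625 = 5.875 mg/L.

t_c ≈ 2.86 d; minimum DO ≈ 5.88 mg/L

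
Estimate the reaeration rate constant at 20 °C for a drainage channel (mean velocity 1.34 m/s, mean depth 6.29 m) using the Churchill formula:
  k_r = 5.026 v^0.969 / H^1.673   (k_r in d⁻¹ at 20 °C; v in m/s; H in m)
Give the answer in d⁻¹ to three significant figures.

k_r ≈ 0.308 d⁻¹

k_r = 5.026 × 1.34^0.969 / 6.29^1.673 = 5.026 × 1.328 / 21.68 = 0.3078 d⁻¹.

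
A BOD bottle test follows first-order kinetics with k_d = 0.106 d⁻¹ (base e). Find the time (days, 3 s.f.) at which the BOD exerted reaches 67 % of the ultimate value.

t ≈ 10.5 d

y/L₀ = 1 − e^(−k_d t) = 0.67 ⇒ e^(−k_d t) = 0.330
t = −ln(0.330) / 0.106 = 1.109 / 0.106 = 10.46 d.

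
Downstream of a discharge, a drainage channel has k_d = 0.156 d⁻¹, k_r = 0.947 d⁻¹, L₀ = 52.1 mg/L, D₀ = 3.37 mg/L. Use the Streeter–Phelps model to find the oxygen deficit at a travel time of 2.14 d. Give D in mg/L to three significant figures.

D ≈ 6.45 mg/L

k_d L₀/(k_r−k_d) = 0.156×52.1/(0.947−0.156) = 8.128/0.7910 = 10.28 mg/L.
e^(−k_d t) = e^(−0.156×2.140) = 0.7162; e^(−k_r t) = e^(−0.947×2.140) = 0.1318.
D = 10.28 × (0.7162 − 0.1318) + 3.37 × 0.1318 = 6.005 + 0.4441 = 6.449 mg/L.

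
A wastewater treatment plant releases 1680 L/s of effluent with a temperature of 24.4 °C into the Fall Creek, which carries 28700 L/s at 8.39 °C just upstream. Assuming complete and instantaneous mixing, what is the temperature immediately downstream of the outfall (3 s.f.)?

Flow-weighted mixing: C = (Q_r C_r + Q_w C_w)/(Q_r + Q_w)
= (28700×8.39 + 1680×24.4)/(28700 + 1680) = 281800/30380 = 9.275 °C.

9.28 °C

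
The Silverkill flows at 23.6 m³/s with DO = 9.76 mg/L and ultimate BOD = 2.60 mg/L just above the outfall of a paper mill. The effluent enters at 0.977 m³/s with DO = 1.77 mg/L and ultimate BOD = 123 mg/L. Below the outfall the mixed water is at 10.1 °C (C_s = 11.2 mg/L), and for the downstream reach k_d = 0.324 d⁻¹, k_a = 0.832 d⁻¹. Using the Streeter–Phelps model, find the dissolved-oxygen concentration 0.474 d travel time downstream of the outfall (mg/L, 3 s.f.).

Mixed DO = (23.6×9.76 + 0.977×1.77)/(23.6+0.977) = 232.1/24.58 = 9.442 mg/L.
Mixed L₀ = (23.6×2.60 + 0.977×123)/(24.58) = 181.5/24.58 = 7.386 mg/L.
Initial deficit D₀ = C_s − DO₀ = 11.2 − 9.442 = 1.758 mg/L.
D(0.474) = [0.324×7.386/(0.832−0.324)](e^(−0.324×0.474) − e^(−0.832×0.474)) + 1.758 e^(−0.832×0.474)
= 4.711 × (0.8576 − 0.6741) + 1.758 × 0.6741 = 2.049 mg/L.
DO = 11.2 − 2.049 = 9.151 mg/L.

DO ≈ 9.15 mg/L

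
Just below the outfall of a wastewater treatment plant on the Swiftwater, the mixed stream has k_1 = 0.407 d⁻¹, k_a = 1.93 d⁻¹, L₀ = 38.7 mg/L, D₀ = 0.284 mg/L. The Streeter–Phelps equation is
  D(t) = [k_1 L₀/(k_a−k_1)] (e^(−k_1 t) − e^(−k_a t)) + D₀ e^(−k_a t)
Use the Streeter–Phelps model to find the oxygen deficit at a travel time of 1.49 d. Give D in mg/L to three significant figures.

D ≈ 5.07 mg/L

k_1 L₀/(k_a−k_1) = 0.407×38.7/(1.93−0.407) = 15.75/1.523 = 10.34 mg/L.
e^(−k_1 t) = e^(−0.407×1.490) = 0.5453; e^(−k_a t) = e^(−1.93×1.490) = 0.05638.
D = 10.34 × (0.5453 − 0.05638) + 0.284 × 0.05638 = 5.056 + 0.01601 = 5.072 mg/L.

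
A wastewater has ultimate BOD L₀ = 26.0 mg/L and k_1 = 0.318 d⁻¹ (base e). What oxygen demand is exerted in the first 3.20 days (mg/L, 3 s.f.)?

y_t = L₀(1 − e^(−k_1 t)) = 26.0 × (1 − e^(−0.318×3.20))
= 26.0 × (1 − 0.3615) = 26.0 × 0.6385 = 16.60 mg/L.

y ≈ 16.6 mg/L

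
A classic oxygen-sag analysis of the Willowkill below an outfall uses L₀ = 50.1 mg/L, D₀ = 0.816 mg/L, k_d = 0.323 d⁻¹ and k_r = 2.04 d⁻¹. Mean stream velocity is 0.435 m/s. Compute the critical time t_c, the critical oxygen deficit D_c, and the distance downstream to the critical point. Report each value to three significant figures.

At the critical point dD/dt = 0, so k_d L₀ e^(−k_d t) = k_r D. Substituting D(t) from the Streeter–Phelps equation and solving for t gives
t_c = ln[(k_r/k_d)(1 − D₀(k_r−k_d)/(k_d L₀))] / (k_r−k_d).
Here k_r−k_d = 1.717 d⁻¹ and 1 − D₀(k_r−k_d)/(k_d L₀) = 1 − 0.816×1.717/(0.323×50.1) = 0.9134, so
t_c = ln(6.316 × 0.9134) / 1.717 = 1.752 / 1.717 = 1.021 d.
L(t_c) = L₀ e^(−k_d t_c) = 50.1 × 0.7192 = 36.03 mg/L, and at the critical point k_r D_c = k_d L, so D_c = (0.323/2.04) × 36.03 = 5.705 mg/L.
x_c = v t_c = 0.435 m/s × 1.021 d × 86400 s/d = 38360 m ≈ 38.4 km.

t_c ≈ 1.02 d; D_c ≈ 5.70 mg/L; x_c ≈ 38.4 km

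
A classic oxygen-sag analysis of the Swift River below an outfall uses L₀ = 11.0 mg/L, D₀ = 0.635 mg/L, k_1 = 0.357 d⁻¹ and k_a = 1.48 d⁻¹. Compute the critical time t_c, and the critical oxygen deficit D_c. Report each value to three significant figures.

t_c ≈ 1.09 d; D_c ≈ 1.80 mg/L

With k_a/k_1 = 4.146 and 1 − D₀(k_a−k_1)/(k_1 L₀) = 0.8184,
t_c = ln(4.146 × 0.8184) / (1.48 − 0.357) = ln(3.393) / 1.123 = 1.222/1.123 = 1.088 d.
L(t_c) = L₀ e^(−k_1 t_c) = 11.0 × 0.6782 = 7.460 mg/L, and at the critical point k_a D_c = k_1 L, so D_c = (0.357/1.48) × 7.460 = 1.799 mg/L.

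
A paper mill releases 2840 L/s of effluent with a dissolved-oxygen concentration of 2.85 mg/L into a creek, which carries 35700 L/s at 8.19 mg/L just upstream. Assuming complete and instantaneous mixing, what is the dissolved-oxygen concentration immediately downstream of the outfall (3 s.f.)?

Flow-weighted mixing: C = (Q_r C_r + Q_w C_w)/(Q_r + Q_w)
= (35700×8.19 + 2840×2.85)/(35700 + 2840) = 300500/38540 = 7.796 mg/L.

7.80 mg/L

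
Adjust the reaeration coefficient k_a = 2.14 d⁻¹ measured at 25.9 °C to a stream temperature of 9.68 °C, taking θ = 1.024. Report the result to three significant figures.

k_a(T₂) = k_a(T₁) · θ^(T₂−T₁) = 2.14 × 1.024^(9.68−25.9)
= 2.14 × 1.024^-16.2 = 2.14 × 0.6807 = 1.457 d⁻¹.

k_a ≈ 1.46 d⁻¹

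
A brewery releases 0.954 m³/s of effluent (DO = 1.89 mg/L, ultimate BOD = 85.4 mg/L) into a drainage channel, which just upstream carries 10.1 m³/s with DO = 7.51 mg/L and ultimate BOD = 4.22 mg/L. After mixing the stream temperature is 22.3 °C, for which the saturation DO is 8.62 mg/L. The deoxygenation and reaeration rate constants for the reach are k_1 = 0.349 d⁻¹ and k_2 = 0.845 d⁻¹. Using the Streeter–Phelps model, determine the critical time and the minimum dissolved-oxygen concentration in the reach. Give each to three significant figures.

t_c ≈ 1.33 d; minimum DO ≈ 5.70 mg/L

Mixed DO = (10.1×7.51 + 0.954×1.89)/(10.1+0.954) = 77.65/11.05 = 7.025 mg/L.
Mixed L₀ = (10.1×4.22 + 0.954×85.4)/(11.05) = 124.1/11.05 = 11.23 mg/L.
Initial deficit D₀ = C_s − DO₀ = 8.62 − 7.025 = 1.595 mg/L.
t_c = (1/0.4960) ln[(0.845/0.349)(1 − 1.595×0.4960/(0.349×11.23))] = 2.016 × ln(1.932) = 1.328 d.
D_c = (0.349/0.845) × 11.23 × e^(−0.349×1.328) = 0.4130 × 11.23 × 0.6291 = 2.917 mg/L.
Minimum DO = 8.62 − 2.917 = 5.703 mg/L.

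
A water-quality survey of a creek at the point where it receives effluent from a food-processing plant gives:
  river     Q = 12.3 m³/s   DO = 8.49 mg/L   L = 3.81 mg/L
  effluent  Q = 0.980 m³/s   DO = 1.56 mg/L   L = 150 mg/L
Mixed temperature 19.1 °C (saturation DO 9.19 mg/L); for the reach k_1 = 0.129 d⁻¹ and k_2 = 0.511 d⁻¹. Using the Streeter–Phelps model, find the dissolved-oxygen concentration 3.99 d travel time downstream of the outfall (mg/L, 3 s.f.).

DO ≈ 6.73 mg/L

Mixed DO = (12.3×8.49 + 0.980×1.56)/(12.3+0.980) = 106.0/13.28 = 7.979 mg/L.
Mixed L₀ = (12.3×3.81 + 0.980×150)/(13.28) = 193.9/13.28 = 14.60 mg/L.
Initial deficit D₀ = C_s − DO₀ = 9.19 − 7.979 = 1.211 mg/L.
D(3.99) = [0.129×14.60/(0.511−0.129)](e^(−0.129×3.99) − e^(−0.511×3.99)) + 1.211 e^(−0.511×3.99)
= 4.930 × (0.5977 − 0.1302) + 1.211 × 0.1302 = 2.462 mg/L.
DO = 9.19 − 2.462 = 6.728 mg/L.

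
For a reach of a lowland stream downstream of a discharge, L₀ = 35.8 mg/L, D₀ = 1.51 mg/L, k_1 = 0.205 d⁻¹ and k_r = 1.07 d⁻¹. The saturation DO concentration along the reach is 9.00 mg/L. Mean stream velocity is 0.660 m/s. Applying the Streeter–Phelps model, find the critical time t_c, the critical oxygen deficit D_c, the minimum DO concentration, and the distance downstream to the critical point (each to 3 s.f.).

t_c = [1/(k_r−k_1)] ln[(k_r/k_1)(1 − D₀(k_r−k_1)/(k_1 L₀))]
= [1/(1.07−0.205)] ln[(1.07/0.205)(1 − 1.51×0.8650/(0.205×35.8))]
= (1/0.8650) ln[5.220 × 0.8220] = 1.156 × ln(4.291) = 1.156 × 1.456 = 1.684 d.
D_c = (k_1/k_r) L₀ e^(−k_1 t_c) = (0.205/1.07) × 35.8 × e^(−0.205×1.684) = 0.1916 × 35.8 × 0.7081 = 4.857 mg/L.
Minimum DO = C_s − D_c = 9.00 − 4.857 = 4.143 mg/L.
x_c = v t_c = 0.660 m/s × 1.684 d × 86400 s/d = 96010 m ≈ 96.0 km.

t_c ≈ 1.68 d; D_c ≈ 4.86 mg/L; min DO ≈ 4.14 mg/L; x_c ≈ 96.0 km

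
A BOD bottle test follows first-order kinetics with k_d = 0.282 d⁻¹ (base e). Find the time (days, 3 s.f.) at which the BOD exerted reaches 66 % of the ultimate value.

t ≈ 3.83 d

y/L₀ = 1 − e^(−k_d t) = 0.66 ⇒ e^(−k_d t) = 0.340
t = −ln(0.340) / 0.282 = 1.079 / 0.282 = 3.826 d.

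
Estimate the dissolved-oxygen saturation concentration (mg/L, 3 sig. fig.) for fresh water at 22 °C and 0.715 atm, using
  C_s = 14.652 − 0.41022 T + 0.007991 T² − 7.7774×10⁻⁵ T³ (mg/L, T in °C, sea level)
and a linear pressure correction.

At sea level: C_s = 14.652 − 0.41022×22 + 0.007991×22² − 7.7774×10⁻⁵×22³ = 8.667 mg/L.
Pressure correction: C_s' = 8.667 × 0.715 = 6.197 mg/L.

C_s ≈ 6.20 mg/L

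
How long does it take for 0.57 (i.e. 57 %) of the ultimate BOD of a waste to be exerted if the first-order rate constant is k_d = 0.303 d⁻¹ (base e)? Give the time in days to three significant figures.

y/L₀ = 1 − e^(−k_d t) = 0.57 ⇒ e^(−k_d t) = 0.430
t = −ln(0.430) / 0.303 = 0.8440 / 0.303 = 2.785 d.

t ≈ 2.79 d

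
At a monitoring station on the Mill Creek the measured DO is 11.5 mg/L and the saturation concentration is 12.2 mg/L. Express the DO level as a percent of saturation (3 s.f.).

94.3 % saturation

% saturation = C/C_s × 100 = 11.5/12.2 × 100 = 94.3 %.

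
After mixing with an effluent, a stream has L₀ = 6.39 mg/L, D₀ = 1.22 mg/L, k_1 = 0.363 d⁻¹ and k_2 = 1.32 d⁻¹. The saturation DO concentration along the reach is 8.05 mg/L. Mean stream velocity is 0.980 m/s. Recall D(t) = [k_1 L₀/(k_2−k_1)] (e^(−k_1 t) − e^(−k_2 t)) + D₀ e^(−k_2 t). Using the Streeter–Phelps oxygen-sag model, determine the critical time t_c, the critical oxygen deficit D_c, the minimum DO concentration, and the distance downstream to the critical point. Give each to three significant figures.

t_c = [1/(k_2−k_1)] ln[(k_2/k_1)(1 − D₀(k_2−k_1)/(k_1 L₀))]
= [1/(1.32−0.363)] ln[(1.32/0.363)(1 − 1.22×0.9570/(0.363×6.39))]
= (1/0.9570) ln[3.636 × 0.4967] = 1.045 × ln(1.806) = 1.045 × 0.5911 = 0.6177 d.
L(t_c) = L₀ e^(−k_1 t_c) = 6.39 × 0.7991 = 5.106 mg/L, and at the critical point k_2 D_c = k_1 L, so D_c = (0.363/1.32) × 5.106 = 1.404 mg/L.
Minimum DO = C_s − D_c = 8.05 − 1.404 = 6.646 mg/L.
x_c = v t_c = 0.980 m/s × 0.6177 d × 86400 s/d = 52300 m ≈ 52.3 km.

t_c ≈ 0.618 d; D_c ≈ 1.40 mg/L; min DO ≈ 6.65 mg/L; x_c ≈ 52.3 km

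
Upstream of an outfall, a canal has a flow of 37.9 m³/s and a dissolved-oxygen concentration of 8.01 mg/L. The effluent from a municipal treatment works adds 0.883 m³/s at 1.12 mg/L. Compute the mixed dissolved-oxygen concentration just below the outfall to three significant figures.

7.85 mg/L

Flow-weighted mixing: C = (Q_r C_r + Q_w C_w)/(Q_r + Q_w)
= (37.9×8.01 + 0.883×1.12)/(37.9 + 0.883) = 304.6/38.78 = 7.853 mg/L.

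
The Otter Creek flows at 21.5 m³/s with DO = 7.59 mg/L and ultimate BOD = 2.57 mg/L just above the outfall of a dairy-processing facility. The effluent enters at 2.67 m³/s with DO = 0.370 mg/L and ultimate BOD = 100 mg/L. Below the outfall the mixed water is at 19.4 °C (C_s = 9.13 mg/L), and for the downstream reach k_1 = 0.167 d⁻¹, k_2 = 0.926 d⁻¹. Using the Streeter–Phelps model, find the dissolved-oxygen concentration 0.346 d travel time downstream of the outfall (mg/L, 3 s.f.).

DO ≈ 6.79 mg/L

Mixed DO = (21.5×7.59 + 2.67×0.370)/(21.5+2.67) = 164.2/24.17 = 6.792 mg/L.
Mixed L₀ = (21.5×2.57 + 2.67×100)/(24.17) = 322.3/24.17 = 13.33 mg/L.
Initial deficit D₀ = C_s − DO₀ = 9.13 − 6.792 = 2.338 mg/L.
D(0.346) = [0.167×13.33/(0.926−0.167)](e^(−0.167×0.346) − e^(−0.926×0.346)) + 2.338 e^(−0.926×0.346)
= 2.934 × (0.9439 − 0.7259) + 2.338 × 0.7259 = 2.336 mg/L.
DO = 9.13 − 2.336 = 6.794 mg/L.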